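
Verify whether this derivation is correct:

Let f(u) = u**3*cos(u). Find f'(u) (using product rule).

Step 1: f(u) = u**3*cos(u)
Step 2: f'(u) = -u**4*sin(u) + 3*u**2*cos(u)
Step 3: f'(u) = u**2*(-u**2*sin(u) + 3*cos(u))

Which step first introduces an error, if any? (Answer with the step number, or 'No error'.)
Step 2

Step 2 is incorrect due to a wrong exponent.
The step shows: -u**4*sin(u) + 3*u**2*cos(u)
The correct value should be: -u**3*sin(u) + 3*u**2*cos(u)

Explanation: The exponent 3 on u was incorrectly written as 4: the term -u**3*sin(u) was incorrectly written as -u**4*sin(u)
The later steps are derived from this incorrect expression, so the error originates in Step 2.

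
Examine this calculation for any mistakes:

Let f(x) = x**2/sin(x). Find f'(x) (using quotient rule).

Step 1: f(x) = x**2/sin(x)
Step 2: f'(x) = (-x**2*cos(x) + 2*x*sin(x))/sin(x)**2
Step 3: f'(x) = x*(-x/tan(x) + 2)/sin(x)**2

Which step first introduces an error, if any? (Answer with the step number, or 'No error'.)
Step 3

Step 3 is incorrect due to a wrong exponent.
The step shows: x*(-x/tan(x) + 2)/sin(x)**2
The correct value should be: x*(-x/tan(x) + 2)/sin(x)

Explanation: The exponent -1 on sin(x) was incorrectly written as -2: the term x*(-x/tan(x) + 2)/sin(x) was incorrectly written as x*(-x/tan(x) + 2)/sin(x)**2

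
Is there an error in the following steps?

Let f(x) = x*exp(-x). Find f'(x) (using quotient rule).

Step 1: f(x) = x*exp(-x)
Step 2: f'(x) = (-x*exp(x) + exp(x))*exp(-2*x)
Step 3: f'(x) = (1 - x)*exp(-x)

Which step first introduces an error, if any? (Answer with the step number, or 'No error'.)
No error

All steps in this derivation are correct.
The final answer f'(x) = (1 - x)*exp(-x) is valid.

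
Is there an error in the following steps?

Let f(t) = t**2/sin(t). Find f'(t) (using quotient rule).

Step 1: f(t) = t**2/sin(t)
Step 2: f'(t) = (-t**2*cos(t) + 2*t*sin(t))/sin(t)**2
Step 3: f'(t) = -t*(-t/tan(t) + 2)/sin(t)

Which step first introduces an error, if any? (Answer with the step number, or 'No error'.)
Step 3

Step 3 is incorrect due to a sign flip.
The step shows: -t*(-t/tan(t) + 2)/sin(t)
The correct value should be: t*(-t/tan(t) + 2)/sin(t)

Explanation: The sign of the whole expression was flipped: the term t*(-t/tan(t) + 2)/sin(t) was incorrectly written as -t*(-t/tan(t) + 2)/sin(t)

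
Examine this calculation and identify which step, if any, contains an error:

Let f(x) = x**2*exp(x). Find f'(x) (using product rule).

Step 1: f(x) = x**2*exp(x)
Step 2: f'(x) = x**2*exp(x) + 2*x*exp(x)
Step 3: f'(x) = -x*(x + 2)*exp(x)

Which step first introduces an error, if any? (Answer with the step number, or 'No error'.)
Step 3

Step 3 is incorrect due to a sign flip.
The step shows: -x*(x + 2)*exp(x)
The correct value should be: x*(x + 2)*exp(x)

Explanation: The sign of the whole expression was flipped: the term x*(x + 2)*exp(x) was incorrectly written as -x*(x + 2)*exp(x)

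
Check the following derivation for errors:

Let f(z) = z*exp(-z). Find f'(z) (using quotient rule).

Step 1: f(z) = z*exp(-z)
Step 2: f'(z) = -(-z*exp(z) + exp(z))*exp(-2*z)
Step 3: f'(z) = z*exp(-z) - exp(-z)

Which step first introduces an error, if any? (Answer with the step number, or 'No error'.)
Step 2

Step 2 is incorrect due to a sign flip.
The step shows: -(-z*exp(z) + exp(z))*exp(-2*z)
The correct value should be: (-z*exp(z) + exp(z))*exp(-2*z)

Explanation: The sign of the whole expression was flipped: the term (-z*exp(z) + exp(z))*exp(-2*z) was incorrectly written as -(-z*exp(z) + exp(z))*exp(-2*z)
The later steps are derived from this incorrect expression, so the error originates in Step 2.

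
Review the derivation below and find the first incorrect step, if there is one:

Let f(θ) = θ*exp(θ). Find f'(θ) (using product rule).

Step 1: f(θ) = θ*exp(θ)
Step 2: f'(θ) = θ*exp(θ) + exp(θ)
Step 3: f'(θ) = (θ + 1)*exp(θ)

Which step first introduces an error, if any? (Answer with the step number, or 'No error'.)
No error

All steps in this derivation are correct.
The final answer f'(θ) = (θ + 1)*exp(θ) is valid.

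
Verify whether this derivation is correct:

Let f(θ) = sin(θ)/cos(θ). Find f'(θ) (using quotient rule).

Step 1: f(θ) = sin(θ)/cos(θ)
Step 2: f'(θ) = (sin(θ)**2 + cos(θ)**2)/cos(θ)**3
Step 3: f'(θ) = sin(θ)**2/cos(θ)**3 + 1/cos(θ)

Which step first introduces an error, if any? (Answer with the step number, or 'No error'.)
Step 2

Step 2 is incorrect due to a wrong exponent.
The step shows: (sin(θ)**2 + cos(θ)**2)/cos(θ)**3
The correct value should be: (sin(θ)**2 + cos(θ)**2)/cos(θ)**2

Explanation: The exponent -2 on cos(θ) was incorrectly written as -3: the term (sin(θ)**2 + cos(θ)**2)/cos(θ)**2 was incorrectly written as (sin(θ)**2 + cos(θ)**2)/cos(θ)**3
The later steps are derived from this incorrect expression, so the error originates in Step 2.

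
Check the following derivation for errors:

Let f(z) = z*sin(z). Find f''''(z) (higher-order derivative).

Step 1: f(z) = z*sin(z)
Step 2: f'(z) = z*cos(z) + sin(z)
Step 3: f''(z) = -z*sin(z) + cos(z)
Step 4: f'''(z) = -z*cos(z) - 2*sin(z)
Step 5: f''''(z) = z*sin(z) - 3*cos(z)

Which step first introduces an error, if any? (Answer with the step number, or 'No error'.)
Step 3

Step 3 is incorrect due to a wrong coefficient.
The step shows: -z*sin(z) + cos(z)
The correct value should be: -z*sin(z) + 2*cos(z)

Explanation: The coefficient 2 was incorrectly written as 1: the term 2*cos(z) was incorrectly written as cos(z)
The later steps are derived from this incorrect expression, so the error originates in Step 3.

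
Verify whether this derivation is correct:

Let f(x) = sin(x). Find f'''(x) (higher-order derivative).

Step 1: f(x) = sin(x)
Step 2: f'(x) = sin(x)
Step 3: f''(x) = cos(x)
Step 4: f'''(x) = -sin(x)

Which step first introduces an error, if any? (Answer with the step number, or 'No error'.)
Step 2

Step 2 is incorrect due to a wrong trig function.
The step shows: sin(x)
The correct value should be: cos(x)

Explanation: cos(x) was incorrectly written as sin(x): the term cos(x) was incorrectly written as sin(x)
The later steps are derived from this incorrect expression, so the error originates in Step 2.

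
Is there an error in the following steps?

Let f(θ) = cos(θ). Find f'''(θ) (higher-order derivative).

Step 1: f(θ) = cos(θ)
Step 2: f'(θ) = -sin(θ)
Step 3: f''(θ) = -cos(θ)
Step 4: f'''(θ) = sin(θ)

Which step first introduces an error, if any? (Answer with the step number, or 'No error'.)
No error

All steps in this derivation are correct.
The final answer f'''(θ) = sin(θ) is valid.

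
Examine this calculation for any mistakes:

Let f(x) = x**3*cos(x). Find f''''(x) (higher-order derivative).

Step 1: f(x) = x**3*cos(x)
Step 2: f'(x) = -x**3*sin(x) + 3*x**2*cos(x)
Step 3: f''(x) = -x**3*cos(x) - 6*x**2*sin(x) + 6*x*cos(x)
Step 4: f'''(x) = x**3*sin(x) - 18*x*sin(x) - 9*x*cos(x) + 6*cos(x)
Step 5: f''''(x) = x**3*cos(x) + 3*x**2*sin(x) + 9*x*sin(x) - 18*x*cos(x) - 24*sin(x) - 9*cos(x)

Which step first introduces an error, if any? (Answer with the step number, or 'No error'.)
Step 4

Step 4 is incorrect due to a wrong exponent.
The step shows: x**3*sin(x) - 18*x*sin(x) - 9*x*cos(x) + 6*cos(x)
The correct value should be: x**3*sin(x) - 9*x**2*cos(x) - 18*x*sin(x) + 6*cos(x)

Explanation: The exponent 2 on x was incorrectly written as 1: the term -9*x**2*cos(x) was incorrectly written as -9*x*cos(x)
The later steps are derived from this incorrect expression, so the error originates in Step 4.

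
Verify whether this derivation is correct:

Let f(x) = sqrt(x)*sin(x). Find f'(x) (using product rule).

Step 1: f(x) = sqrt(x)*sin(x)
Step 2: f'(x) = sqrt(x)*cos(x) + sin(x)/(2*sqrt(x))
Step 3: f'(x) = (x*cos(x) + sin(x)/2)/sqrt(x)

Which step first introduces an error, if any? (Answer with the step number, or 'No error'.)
No error

All steps in this derivation are correct.
The final answer f'(x) = (x*cos(x) + sin(x)/2)/sqrt(x) is valid.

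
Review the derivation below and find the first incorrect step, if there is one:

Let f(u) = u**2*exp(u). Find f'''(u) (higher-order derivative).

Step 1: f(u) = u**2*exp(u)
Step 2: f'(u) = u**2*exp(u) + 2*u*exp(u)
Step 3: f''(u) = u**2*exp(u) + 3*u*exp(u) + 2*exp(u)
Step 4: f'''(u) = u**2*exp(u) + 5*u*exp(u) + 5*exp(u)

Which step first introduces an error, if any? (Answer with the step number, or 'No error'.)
Step 3

Step 3 is incorrect due to a wrong coefficient.
The step shows: u**2*exp(u) + 3*u*exp(u) + 2*exp(u)
The correct value should be: u**2*exp(u) + 4*u*exp(u) + 2*exp(u)

Explanation: The coefficient 4 was incorrectly written as 3: the term 4*u*exp(u) was incorrectly written as 3*u*exp(u)
The later steps are derived from this incorrect expression, so the error originates in Step 3.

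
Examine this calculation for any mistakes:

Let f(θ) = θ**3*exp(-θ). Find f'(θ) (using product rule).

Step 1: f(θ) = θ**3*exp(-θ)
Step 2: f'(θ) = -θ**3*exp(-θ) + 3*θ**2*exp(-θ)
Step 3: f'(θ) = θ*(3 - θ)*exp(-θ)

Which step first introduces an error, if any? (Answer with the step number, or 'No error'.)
Step 3

Step 3 is incorrect due to a wrong exponent.
The step shows: θ*(3 - θ)*exp(-θ)
The correct value should be: θ**2*(3 - θ)*exp(-θ)

Explanation: The exponent 2 on θ was incorrectly written as 1: the term θ**2*(3 - θ)*exp(-θ) was incorrectly written as θ*(3 - θ)*exp(-θ)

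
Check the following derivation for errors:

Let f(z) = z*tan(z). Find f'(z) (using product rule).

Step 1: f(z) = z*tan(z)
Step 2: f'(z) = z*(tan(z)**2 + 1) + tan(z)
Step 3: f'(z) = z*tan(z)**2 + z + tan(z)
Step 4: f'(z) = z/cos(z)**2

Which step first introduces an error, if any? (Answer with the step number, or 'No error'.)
Step 4

Step 4 is incorrect due to a dropped term.
The step shows: z/cos(z)**2
The correct value should be: z/cos(z)**2 + tan(z)

Explanation: A term was dropped: the term tan(z) was incorrectly omitted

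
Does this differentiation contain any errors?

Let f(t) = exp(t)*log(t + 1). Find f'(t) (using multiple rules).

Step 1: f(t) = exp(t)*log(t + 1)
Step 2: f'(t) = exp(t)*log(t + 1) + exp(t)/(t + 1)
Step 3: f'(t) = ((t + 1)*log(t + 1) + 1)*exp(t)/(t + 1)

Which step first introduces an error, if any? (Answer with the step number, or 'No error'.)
No error

All steps in this derivation are correct.
The final answer f'(t) = ((t + 1)*log(t + 1) + 1)*exp(t)/(t + 1) is valid.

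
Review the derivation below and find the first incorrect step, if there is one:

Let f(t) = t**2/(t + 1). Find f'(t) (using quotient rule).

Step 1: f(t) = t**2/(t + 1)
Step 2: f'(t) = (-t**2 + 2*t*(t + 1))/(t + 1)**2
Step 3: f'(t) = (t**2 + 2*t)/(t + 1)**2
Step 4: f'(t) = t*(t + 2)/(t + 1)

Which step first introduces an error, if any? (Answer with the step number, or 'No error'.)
Step 4

Step 4 is incorrect due to a wrong exponent.
The step shows: t*(t + 2)/(t + 1)
The correct value should be: t*(t + 2)/(t + 1)**2

Explanation: The exponent -2 on t + 1 was incorrectly written as -1: the term t*(t + 2)/(t + 1)**2 was incorrectly written as t*(t + 2)/(t + 1)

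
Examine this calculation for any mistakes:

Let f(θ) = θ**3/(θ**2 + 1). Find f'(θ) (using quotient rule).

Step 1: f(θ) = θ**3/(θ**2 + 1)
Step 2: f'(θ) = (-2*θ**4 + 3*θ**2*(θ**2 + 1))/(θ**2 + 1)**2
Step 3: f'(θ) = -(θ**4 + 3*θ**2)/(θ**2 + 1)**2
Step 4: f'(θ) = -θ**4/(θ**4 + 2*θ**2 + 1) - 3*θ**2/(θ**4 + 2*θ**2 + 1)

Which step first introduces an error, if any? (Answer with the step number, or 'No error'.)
Step 3

Step 3 is incorrect due to a sign flip.
The step shows: -(θ**4 + 3*θ**2)/(θ**2 + 1)**2
The correct value should be: (θ**4 + 3*θ**2)/(θ**2 + 1)**2

Explanation: The sign of the whole expression was flipped: the term (θ**4 + 3*θ**2)/(θ**2 + 1)**2 was incorrectly written as -(θ**4 + 3*θ**2)/(θ**2 + 1)**2
The later steps are derived from this incorrect expression, so the error originates in Step 3.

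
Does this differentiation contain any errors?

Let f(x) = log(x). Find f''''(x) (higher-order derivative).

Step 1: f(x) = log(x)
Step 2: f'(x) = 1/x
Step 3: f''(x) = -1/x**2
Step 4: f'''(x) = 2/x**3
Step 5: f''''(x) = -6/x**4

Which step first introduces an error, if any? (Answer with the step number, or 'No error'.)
No error

All steps in this derivation are correct.
The final answer f''''(x) = -6/x**4 is valid.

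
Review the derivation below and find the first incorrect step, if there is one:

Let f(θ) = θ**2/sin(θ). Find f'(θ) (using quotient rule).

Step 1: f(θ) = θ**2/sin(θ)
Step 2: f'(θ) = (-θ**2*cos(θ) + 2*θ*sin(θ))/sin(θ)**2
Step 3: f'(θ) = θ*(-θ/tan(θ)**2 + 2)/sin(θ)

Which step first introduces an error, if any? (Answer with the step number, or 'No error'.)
Step 3

Step 3 is incorrect due to a wrong exponent.
The step shows: θ*(-θ/tan(θ)**2 + 2)/sin(θ)
The correct value should be: θ*(-θ/tan(θ) + 2)/sin(θ)

Explanation: The exponent -1 on tan(θ) was incorrectly written as -2: the term θ*(-θ/tan(θ) + 2)/sin(θ) was incorrectly written as θ*(-θ/tan(θ)**2 + 2)/sin(θ)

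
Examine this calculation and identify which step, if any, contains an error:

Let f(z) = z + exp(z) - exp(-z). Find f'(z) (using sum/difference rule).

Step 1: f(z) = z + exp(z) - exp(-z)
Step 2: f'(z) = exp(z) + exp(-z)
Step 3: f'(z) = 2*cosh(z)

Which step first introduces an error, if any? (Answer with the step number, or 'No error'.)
Step 2

Step 2 is incorrect due to a dropped term.
The step shows: exp(z) + exp(-z)
The correct value should be: exp(z) + 1 + exp(-z)

Explanation: A term was dropped: the term 1 was incorrectly omitted
The later steps are derived from this incorrect expression, so the error originates in Step 2.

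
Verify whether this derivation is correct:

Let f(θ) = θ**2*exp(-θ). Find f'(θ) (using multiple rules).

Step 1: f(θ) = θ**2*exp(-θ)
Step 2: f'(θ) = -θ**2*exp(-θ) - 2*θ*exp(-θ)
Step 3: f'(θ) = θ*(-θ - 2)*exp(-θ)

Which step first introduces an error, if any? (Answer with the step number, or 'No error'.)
Step 2

Step 2 is incorrect due to a sign flip.
The step shows: -θ**2*exp(-θ) - 2*θ*exp(-θ)
The correct value should be: -θ**2*exp(-θ) + 2*θ*exp(-θ)

Explanation: The sign of one term was flipped: the term 2*θ*exp(-θ) was incorrectly written as -2*θ*exp(-θ)
The later steps are derived from this incorrect expression, so the error originates in Step 2.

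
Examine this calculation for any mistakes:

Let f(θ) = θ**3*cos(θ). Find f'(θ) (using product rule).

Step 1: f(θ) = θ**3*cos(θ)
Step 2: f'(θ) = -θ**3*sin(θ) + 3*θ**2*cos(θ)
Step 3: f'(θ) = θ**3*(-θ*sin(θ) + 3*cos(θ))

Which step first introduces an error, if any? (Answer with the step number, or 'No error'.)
Step 3

Step 3 is incorrect due to a wrong exponent.
The step shows: θ**3*(-θ*sin(θ) + 3*cos(θ))
The correct value should be: θ**2*(-θ*sin(θ) + 3*cos(θ))

Explanation: The exponent 2 on θ was incorrectly written as 3: the term θ**2*(-θ*sin(θ) + 3*cos(θ)) was incorrectly written as θ**3*(-θ*sin(θ) + 3*cos(θ))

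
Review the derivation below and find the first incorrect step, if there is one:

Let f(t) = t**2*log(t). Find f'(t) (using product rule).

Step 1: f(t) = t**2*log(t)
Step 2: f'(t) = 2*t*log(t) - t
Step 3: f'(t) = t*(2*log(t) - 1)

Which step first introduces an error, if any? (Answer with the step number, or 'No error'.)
Step 2

Step 2 is incorrect due to a sign flip.
The step shows: 2*t*log(t) - t
The correct value should be: 2*t*log(t) + t

Explanation: The sign of one term was flipped: the term t was incorrectly written as -t
The later steps are derived from this incorrect expression, so the error originates in Step 2.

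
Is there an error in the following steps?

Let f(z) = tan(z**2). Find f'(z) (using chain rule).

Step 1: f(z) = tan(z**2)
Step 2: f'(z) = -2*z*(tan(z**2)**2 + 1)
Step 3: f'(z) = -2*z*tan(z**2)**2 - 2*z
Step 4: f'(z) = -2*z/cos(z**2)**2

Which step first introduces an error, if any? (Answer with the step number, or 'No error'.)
Step 2

Step 2 is incorrect due to a sign flip.
The step shows: -2*z*(tan(z**2)**2 + 1)
The correct value should be: 2*z*(tan(z**2)**2 + 1)

Explanation: The sign of the whole expression was flipped: the term 2*z*(tan(z**2)**2 + 1) was incorrectly written as -2*z*(tan(z**2)**2 + 1)
The later steps are derived from this incorrect expression, so the error originates in Step 2.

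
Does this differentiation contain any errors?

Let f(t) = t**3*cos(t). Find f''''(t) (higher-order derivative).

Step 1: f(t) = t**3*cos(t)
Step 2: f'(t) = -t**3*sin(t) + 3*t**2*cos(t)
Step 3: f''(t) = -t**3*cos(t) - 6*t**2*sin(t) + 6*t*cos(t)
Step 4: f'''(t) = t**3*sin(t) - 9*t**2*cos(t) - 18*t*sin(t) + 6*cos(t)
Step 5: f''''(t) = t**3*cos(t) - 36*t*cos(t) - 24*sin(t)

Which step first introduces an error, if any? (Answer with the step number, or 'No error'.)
Step 5

Step 5 is incorrect due to a dropped term.
The step shows: t**3*cos(t) - 36*t*cos(t) - 24*sin(t)
The correct value should be: t**3*cos(t) + 12*t**2*sin(t) - 36*t*cos(t) - 24*sin(t)

Explanation: A term was dropped: the term 12*t**2*sin(t) was incorrectly omitted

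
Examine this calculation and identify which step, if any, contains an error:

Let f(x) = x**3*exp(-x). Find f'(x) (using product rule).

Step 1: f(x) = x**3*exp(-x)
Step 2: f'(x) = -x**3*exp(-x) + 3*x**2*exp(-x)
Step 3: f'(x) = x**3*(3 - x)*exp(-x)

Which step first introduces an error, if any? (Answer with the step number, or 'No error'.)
Step 3

Step 3 is incorrect due to a wrong exponent.
The step shows: x**3*(3 - x)*exp(-x)
The correct value should be: x**2*(3 - x)*exp(-x)

Explanation: The exponent 2 on x was incorrectly written as 3: the term x**2*(3 - x)*exp(-x) was incorrectly written as x**3*(3 - x)*exp(-x)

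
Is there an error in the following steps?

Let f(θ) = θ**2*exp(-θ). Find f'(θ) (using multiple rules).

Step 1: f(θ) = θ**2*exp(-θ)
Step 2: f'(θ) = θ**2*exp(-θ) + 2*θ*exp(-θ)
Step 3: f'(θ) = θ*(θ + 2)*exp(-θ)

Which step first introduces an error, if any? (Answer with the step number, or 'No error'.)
Step 2

Step 2 is incorrect due to a sign flip.
The step shows: θ**2*exp(-θ) + 2*θ*exp(-θ)
The correct value should be: -θ**2*exp(-θ) + 2*θ*exp(-θ)

Explanation: The sign of one term was flipped: the term -θ**2*exp(-θ) was incorrectly written as θ**2*exp(-θ)
The later steps are derived from this incorrect expression, so the error originates in Step 2.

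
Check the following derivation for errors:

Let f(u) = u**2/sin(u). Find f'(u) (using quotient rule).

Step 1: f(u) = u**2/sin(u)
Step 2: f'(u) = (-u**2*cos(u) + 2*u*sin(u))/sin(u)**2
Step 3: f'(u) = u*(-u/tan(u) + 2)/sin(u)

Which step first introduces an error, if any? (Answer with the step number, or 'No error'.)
No error

All steps in this derivation are correct.
The final answer f'(u) = u*(-u/tan(u) + 2)/sin(u) is valid.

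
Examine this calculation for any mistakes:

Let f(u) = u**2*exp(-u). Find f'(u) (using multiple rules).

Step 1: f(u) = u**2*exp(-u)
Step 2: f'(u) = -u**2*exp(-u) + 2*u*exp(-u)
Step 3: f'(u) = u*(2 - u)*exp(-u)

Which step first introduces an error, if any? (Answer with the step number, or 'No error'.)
No error

All steps in this derivation are correct.
The final answer f'(u) = u*(2 - u)*exp(-u) is valid.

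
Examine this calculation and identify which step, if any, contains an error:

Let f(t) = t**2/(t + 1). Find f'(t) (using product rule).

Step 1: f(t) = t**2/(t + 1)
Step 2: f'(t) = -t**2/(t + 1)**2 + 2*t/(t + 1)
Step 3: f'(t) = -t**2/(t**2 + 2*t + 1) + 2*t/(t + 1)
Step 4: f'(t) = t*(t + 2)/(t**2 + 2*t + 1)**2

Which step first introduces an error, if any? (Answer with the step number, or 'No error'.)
Step 4

Step 4 is incorrect due to a wrong exponent.
The step shows: t*(t + 2)/(t**2 + 2*t + 1)**2
The correct value should be: t*(t + 2)/(t**2 + 2*t + 1)

Explanation: The exponent -1 on t**2 + 2*t + 1 was incorrectly written as -2: the term t*(t + 2)/(t**2 + 2*t + 1) was incorrectly written as t*(t + 2)/(t**2 + 2*t + 1)**2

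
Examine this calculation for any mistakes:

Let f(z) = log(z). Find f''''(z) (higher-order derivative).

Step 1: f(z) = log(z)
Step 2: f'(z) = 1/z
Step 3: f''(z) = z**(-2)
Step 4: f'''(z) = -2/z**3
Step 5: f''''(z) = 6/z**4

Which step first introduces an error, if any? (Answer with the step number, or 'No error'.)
Step 3

Step 3 is incorrect due to a sign flip.
The step shows: z**(-2)
The correct value should be: -1/z**2

Explanation: The sign of the whole expression was flipped: the term -1/z**2 was incorrectly written as z**(-2)
The later steps are derived from this incorrect expression, so the error originates in Step 3.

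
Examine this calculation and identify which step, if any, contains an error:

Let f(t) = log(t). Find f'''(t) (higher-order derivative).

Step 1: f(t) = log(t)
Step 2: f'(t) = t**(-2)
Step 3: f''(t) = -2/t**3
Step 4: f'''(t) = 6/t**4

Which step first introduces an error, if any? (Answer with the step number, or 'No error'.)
Step 2

Step 2 is incorrect due to a wrong exponent.
The step shows: t**(-2)
The correct value should be: 1/t

Explanation: The exponent -1 on t was incorrectly written as -2: the term 1/t was incorrectly written as t**(-2)
The later steps are derived from this incorrect expression, so the error originates in Step 2.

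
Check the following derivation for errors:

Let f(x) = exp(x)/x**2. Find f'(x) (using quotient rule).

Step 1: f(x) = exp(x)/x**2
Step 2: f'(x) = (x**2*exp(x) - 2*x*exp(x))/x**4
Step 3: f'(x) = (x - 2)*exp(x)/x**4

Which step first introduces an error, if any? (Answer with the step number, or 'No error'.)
Step 3

Step 3 is incorrect due to a wrong exponent.
The step shows: (x - 2)*exp(x)/x**4
The correct value should be: (x - 2)*exp(x)/x**3

Explanation: The exponent -3 on x was incorrectly written as -4: the term (x - 2)*exp(x)/x**3 was incorrectly written as (x - 2)*exp(x)/x**4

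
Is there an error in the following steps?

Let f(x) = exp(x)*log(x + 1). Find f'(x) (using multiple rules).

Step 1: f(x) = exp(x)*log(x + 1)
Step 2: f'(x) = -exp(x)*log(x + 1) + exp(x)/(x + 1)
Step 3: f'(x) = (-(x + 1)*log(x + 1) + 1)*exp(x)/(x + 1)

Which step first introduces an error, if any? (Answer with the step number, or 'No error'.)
Step 2

Step 2 is incorrect due to a sign flip.
The step shows: -exp(x)*log(x + 1) + exp(x)/(x + 1)
The correct value should be: exp(x)*log(x + 1) + exp(x)/(x + 1)

Explanation: The sign of one term was flipped: the term exp(x)*log(x + 1) was incorrectly written as -exp(x)*log(x + 1)
The later steps are derived from this incorrect expression, so the error originates in Step 2.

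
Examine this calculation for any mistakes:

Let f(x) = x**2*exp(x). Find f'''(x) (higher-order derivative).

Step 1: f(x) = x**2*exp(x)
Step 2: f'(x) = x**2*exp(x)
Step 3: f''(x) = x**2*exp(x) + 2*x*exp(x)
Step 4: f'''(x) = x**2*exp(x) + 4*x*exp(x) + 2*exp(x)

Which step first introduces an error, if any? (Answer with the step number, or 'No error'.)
Step 2

Step 2 is incorrect due to a dropped term.
The step shows: x**2*exp(x)
The correct value should be: x**2*exp(x) + 2*x*exp(x)

Explanation: A term was dropped: the term 2*x*exp(x) was incorrectly omitted
The later steps are derived from this incorrect expression, so the error originates in Step 2.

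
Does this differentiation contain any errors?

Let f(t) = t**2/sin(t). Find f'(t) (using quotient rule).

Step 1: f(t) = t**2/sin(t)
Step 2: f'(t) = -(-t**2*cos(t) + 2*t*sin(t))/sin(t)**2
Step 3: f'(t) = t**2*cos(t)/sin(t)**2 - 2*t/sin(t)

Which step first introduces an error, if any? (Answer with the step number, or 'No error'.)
Step 2

Step 2 is incorrect due to a sign flip.
The step shows: -(-t**2*cos(t) + 2*t*sin(t))/sin(t)**2
The correct value should be: (-t**2*cos(t) + 2*t*sin(t))/sin(t)**2

Explanation: The sign of the whole expression was flipped: the term (-t**2*cos(t) + 2*t*sin(t))/sin(t)**2 was incorrectly written as -(-t**2*cos(t) + 2*t*sin(t))/sin(t)**2
The later steps are derived from this incorrect expression, so the error originates in Step 2.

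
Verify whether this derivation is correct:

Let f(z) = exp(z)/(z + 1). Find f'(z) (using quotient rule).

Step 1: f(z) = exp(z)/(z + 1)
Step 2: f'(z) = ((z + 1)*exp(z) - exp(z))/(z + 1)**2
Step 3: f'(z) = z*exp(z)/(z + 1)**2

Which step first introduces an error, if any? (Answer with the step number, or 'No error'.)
No error

All steps in this derivation are correct.
The final answer f'(z) = z*exp(z)/(z + 1)**2 is valid.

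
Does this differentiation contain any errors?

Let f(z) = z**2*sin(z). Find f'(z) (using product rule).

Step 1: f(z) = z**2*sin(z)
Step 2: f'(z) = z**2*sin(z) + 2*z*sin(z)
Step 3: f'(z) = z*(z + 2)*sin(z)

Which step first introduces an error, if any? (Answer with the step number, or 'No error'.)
Step 2

Step 2 is incorrect due to a wrong trig function.
The step shows: z**2*sin(z) + 2*z*sin(z)
The correct value should be: z**2*cos(z) + 2*z*sin(z)

Explanation: cos(z) was incorrectly written as sin(z): the term z**2*cos(z) was incorrectly written as z**2*sin(z)
The later steps are derived from this incorrect expression, so the error originates in Step 2.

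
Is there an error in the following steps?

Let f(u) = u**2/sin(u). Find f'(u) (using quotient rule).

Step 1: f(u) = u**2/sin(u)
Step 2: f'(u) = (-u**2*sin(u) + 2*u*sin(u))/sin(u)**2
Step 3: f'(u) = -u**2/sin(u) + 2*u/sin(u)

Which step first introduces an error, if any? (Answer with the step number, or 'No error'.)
Step 2

Step 2 is incorrect due to a wrong trig function.
The step shows: (-u**2*sin(u) + 2*u*sin(u))/sin(u)**2
The correct value should be: (-u**2*cos(u) + 2*u*sin(u))/sin(u)**2

Explanation: cos(u) was incorrectly written as sin(u): the term (-u**2*cos(u) + 2*u*sin(u))/sin(u)**2 was incorrectly written as (-u**2*sin(u) + 2*u*sin(u))/sin(u)**2
The later steps are derived from this incorrect expression, so the error originates in Step 2.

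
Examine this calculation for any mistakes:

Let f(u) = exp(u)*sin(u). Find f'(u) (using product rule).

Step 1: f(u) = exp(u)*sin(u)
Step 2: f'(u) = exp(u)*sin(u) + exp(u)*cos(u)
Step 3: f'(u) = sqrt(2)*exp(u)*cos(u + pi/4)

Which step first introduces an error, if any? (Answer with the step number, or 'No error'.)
Step 3

Step 3 is incorrect due to a wrong trig function.
The step shows: sqrt(2)*exp(u)*cos(u + pi/4)
The correct value should be: sqrt(2)*exp(u)*sin(u + pi/4)

Explanation: sin(u + pi/4) was incorrectly written as cos(u + pi/4): the term sqrt(2)*exp(u)*sin(u + pi/4) was incorrectly written as sqrt(2)*exp(u)*cos(u + pi/4)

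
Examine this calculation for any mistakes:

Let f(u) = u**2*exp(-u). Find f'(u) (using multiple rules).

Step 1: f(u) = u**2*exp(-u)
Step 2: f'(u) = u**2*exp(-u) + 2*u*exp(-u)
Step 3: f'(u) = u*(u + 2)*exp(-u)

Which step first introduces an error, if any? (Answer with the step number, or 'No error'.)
Step 2

Step 2 is incorrect due to a sign flip.
The step shows: u**2*exp(-u) + 2*u*exp(-u)
The correct value should be: -u**2*exp(-u) + 2*u*exp(-u)

Explanation: The sign of one term was flipped: the term -u**2*exp(-u) was incorrectly written as u**2*exp(-u)
The later steps are derived from this incorrect expression, so the error originates in Step 2.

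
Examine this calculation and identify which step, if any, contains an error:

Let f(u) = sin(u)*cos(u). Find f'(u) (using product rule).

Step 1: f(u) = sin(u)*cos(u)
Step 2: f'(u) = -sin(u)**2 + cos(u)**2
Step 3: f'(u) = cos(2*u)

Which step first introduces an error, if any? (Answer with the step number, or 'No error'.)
No error

All steps in this derivation are correct.
The final answer f'(u) = cos(2*u) is valid.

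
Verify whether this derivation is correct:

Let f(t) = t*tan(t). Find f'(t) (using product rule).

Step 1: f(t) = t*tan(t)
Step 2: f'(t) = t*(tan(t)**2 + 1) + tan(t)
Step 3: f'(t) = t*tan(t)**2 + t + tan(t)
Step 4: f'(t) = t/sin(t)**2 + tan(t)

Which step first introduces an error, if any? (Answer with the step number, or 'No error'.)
Step 4

Step 4 is incorrect due to a wrong trig function.
The step shows: t/sin(t)**2 + tan(t)
The correct value should be: t/cos(t)**2 + tan(t)

Explanation: cos(t) was incorrectly written as sin(t): the term t/cos(t)**2 was incorrectly written as t/sin(t)**2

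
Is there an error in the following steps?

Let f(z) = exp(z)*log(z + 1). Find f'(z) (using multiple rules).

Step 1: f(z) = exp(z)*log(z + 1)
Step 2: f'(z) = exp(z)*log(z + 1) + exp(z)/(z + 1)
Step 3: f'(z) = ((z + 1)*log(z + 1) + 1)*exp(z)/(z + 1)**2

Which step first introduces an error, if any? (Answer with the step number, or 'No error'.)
Step 3

Step 3 is incorrect due to a wrong exponent.
The step shows: ((z + 1)*log(z + 1) + 1)*exp(z)/(z + 1)**2
The correct value should be: ((z + 1)*log(z + 1) + 1)*exp(z)/(z + 1)

Explanation: The exponent -1 on z + 1 was incorrectly written as -2: the term ((z + 1)*log(z + 1) + 1)*exp(z)/(z + 1) was incorrectly written as ((z + 1)*log(z + 1) + 1)*exp(z)/(z + 1)**2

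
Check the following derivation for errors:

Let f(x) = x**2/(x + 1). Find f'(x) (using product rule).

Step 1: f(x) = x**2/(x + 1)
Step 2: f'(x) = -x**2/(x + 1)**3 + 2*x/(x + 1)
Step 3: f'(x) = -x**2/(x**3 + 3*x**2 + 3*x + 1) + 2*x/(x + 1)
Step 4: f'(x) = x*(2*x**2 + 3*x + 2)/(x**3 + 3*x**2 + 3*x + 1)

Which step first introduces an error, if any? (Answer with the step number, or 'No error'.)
Step 2

Step 2 is incorrect due to a wrong exponent.
The step shows: -x**2/(x + 1)**3 + 2*x/(x + 1)
The correct value should be: -x**2/(x + 1)**2 + 2*x/(x + 1)

Explanation: The exponent -2 on x + 1 was incorrectly written as -3: the term -x**2/(x + 1)**2 was incorrectly written as -x**2/(x + 1)**3
The later steps are derived from this incorrect expression, so the error originates in Step 2.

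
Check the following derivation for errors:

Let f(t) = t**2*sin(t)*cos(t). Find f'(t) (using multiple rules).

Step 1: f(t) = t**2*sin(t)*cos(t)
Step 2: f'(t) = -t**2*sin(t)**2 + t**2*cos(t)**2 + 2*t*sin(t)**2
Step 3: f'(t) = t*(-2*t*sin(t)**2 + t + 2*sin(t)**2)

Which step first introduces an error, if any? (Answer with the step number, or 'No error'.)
Step 2

Step 2 is incorrect due to a wrong trig function.
The step shows: -t**2*sin(t)**2 + t**2*cos(t)**2 + 2*t*sin(t)**2
The correct value should be: -t**2*sin(t)**2 + t**2*cos(t)**2 + 2*t*sin(t)*cos(t)

Explanation: cos(t) was incorrectly written as sin(t): the term 2*t*sin(t)*cos(t) was incorrectly written as 2*t*sin(t)**2
The later steps are derived from this incorrect expression, so the error originates in Step 2.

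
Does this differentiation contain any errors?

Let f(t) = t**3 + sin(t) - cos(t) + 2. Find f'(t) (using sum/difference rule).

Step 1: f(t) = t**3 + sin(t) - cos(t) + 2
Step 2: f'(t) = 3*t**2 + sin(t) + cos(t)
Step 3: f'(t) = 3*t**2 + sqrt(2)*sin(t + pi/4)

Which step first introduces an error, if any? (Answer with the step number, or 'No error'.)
No error

All steps in this derivation are correct.
The final answer f'(t) = 3*t**2 + sqrt(2)*sin(t + pi/4) is valid.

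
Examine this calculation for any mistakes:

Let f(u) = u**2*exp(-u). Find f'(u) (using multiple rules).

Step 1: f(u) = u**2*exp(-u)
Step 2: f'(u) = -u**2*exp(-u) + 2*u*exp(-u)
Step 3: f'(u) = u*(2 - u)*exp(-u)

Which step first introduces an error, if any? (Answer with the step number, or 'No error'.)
No error

All steps in this derivation are correct.
The final answer f'(u) = u*(2 - u)*exp(-u) is valid.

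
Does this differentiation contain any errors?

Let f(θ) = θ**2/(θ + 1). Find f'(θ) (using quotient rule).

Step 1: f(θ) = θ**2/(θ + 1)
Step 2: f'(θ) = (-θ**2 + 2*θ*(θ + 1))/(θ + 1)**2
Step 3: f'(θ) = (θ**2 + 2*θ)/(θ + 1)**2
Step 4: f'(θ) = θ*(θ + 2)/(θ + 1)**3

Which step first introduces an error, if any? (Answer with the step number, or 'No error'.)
Step 4

Step 4 is incorrect due to a wrong exponent.
The step shows: θ*(θ + 2)/(θ + 1)**3
The correct value should be: θ*(θ + 2)/(θ + 1)**2

Explanation: The exponent -2 on θ + 1 was incorrectly written as -3: the term θ*(θ + 2)/(θ + 1)**2 was incorrectly written as θ*(θ + 2)/(θ + 1)**3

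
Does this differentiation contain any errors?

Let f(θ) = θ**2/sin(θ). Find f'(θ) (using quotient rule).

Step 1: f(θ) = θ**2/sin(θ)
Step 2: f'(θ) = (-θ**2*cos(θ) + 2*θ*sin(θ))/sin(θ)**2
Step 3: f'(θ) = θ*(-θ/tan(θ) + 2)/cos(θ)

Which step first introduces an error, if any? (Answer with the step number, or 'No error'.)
Step 3

Step 3 is incorrect due to a wrong trig function.
The step shows: θ*(-θ/tan(θ) + 2)/cos(θ)
The correct value should be: θ*(-θ/tan(θ) + 2)/sin(θ)

Explanation: sin(θ) was incorrectly written as cos(θ): the term θ*(-θ/tan(θ) + 2)/sin(θ) was incorrectly written as θ*(-θ/tan(θ) + 2)/cos(θ)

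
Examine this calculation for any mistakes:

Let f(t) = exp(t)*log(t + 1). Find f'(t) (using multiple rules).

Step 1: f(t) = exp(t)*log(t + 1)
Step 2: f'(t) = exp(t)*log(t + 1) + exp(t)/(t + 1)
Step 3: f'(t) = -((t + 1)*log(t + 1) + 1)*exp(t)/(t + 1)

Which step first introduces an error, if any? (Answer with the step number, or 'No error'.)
Step 3

Step 3 is incorrect due to a sign flip.
The step shows: -((t + 1)*log(t + 1) + 1)*exp(t)/(t + 1)
The correct value should be: ((t + 1)*log(t + 1) + 1)*exp(t)/(t + 1)

Explanation: The sign of the whole expression was flipped: the term ((t + 1)*log(t + 1) + 1)*exp(t)/(t + 1) was incorrectly written as -((t + 1)*log(t + 1) + 1)*exp(t)/(t + 1)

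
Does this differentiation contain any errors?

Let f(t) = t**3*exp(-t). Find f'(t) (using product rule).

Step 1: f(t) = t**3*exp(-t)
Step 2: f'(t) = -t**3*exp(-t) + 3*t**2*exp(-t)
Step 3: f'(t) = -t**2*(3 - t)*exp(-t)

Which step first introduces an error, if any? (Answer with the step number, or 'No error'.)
Step 3

Step 3 is incorrect due to a sign flip.
The step shows: -t**2*(3 - t)*exp(-t)
The correct value should be: t**2*(3 - t)*exp(-t)

Explanation: The sign of the whole expression was flipped: the term t**2*(3 - t)*exp(-t) was incorrectly written as -t**2*(3 - t)*exp(-t)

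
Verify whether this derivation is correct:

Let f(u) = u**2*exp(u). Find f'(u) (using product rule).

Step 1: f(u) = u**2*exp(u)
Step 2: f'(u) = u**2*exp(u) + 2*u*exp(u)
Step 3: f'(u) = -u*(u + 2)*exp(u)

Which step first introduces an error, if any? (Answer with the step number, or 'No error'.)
Step 3

Step 3 is incorrect due to a sign flip.
The step shows: -u*(u + 2)*exp(u)
The correct value should be: u*(u + 2)*exp(u)

Explanation: The sign of the whole expression was flipped: the term u*(u + 2)*exp(u) was incorrectly written as -u*(u + 2)*exp(u)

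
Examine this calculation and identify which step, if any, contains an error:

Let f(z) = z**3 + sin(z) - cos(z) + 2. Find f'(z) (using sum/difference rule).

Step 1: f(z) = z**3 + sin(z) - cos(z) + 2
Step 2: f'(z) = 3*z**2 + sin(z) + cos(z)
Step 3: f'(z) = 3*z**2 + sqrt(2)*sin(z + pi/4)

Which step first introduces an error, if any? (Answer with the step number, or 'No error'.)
No error

All steps in this derivation are correct.
The final answer f'(z) = 3*z**2 + sqrt(2)*sin(z + pi/4) is valid.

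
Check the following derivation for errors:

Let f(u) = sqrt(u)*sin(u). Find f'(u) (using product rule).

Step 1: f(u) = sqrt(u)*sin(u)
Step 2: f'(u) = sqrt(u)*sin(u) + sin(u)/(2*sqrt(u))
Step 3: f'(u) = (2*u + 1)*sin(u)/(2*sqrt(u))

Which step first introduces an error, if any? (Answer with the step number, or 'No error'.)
Step 2

Step 2 is incorrect due to a wrong trig function.
The step shows: sqrt(u)*sin(u) + sin(u)/(2*sqrt(u))
The correct value should be: sqrt(u)*cos(u) + sin(u)/(2*sqrt(u))

Explanation: cos(u) was incorrectly written as sin(u): the term sqrt(u)*cos(u) was incorrectly written as sqrt(u)*sin(u)
The later steps are derived from this incorrect expression, so the error originates in Step 2.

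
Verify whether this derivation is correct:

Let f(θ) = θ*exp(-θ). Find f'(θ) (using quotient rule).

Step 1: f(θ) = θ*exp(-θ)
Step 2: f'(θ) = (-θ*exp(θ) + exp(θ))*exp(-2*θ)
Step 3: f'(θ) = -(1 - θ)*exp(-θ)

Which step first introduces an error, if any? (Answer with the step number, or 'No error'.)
Step 3

Step 3 is incorrect due to a sign flip.
The step shows: -(1 - θ)*exp(-θ)
The correct value should be: (1 - θ)*exp(-θ)

Explanation: The sign of the whole expression was flipped: the term (1 - θ)*exp(-θ) was incorrectly written as -(1 - θ)*exp(-θ)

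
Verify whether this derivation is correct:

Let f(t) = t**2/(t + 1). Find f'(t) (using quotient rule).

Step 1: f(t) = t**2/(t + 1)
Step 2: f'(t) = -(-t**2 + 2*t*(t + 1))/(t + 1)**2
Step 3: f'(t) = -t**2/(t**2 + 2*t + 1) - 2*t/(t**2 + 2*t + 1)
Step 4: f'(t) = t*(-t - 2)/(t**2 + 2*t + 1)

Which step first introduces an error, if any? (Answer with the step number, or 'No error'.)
Step 2

Step 2 is incorrect due to a sign flip.
The step shows: -(-t**2 + 2*t*(t + 1))/(t + 1)**2
The correct value should be: (-t**2 + 2*t*(t + 1))/(t + 1)**2

Explanation: The sign of the whole expression was flipped: the term (-t**2 + 2*t*(t + 1))/(t + 1)**2 was incorrectly written as -(-t**2 + 2*t*(t + 1))/(t + 1)**2
The later steps are derived from this incorrect expression, so the error originates in Step 2.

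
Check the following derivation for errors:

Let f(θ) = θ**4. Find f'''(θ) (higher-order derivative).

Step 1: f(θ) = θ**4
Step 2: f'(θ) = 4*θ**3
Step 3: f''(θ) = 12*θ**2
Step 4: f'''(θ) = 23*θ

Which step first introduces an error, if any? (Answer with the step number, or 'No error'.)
Step 4

Step 4 is incorrect due to a wrong coefficient.
The step shows: 23*θ
The correct value should be: 24*θ

Explanation: The coefficient 24 was incorrectly written as 23: the term 24*θ was incorrectly written as 23*θ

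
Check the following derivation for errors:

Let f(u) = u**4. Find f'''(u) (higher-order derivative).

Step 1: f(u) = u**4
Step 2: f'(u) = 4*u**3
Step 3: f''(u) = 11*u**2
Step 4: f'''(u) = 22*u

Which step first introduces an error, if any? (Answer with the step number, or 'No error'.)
Step 3

Step 3 is incorrect due to a wrong coefficient.
The step shows: 11*u**2
The correct value should be: 12*u**2

Explanation: The coefficient 12 was incorrectly written as 11: the term 12*u**2 was incorrectly written as 11*u**2
The later steps are derived from this incorrect expression, so the error originates in Step 3.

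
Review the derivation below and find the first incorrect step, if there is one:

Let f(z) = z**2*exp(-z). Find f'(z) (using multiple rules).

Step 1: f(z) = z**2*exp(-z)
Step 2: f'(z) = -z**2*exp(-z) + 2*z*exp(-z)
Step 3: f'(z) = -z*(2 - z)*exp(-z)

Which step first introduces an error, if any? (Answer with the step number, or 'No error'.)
Step 3

Step 3 is incorrect due to a sign flip.
The step shows: -z*(2 - z)*exp(-z)
The correct value should be: z*(2 - z)*exp(-z)

Explanation: The sign of the whole expression was flipped: the term z*(2 - z)*exp(-z) was incorrectly written as -z*(2 - z)*exp(-z)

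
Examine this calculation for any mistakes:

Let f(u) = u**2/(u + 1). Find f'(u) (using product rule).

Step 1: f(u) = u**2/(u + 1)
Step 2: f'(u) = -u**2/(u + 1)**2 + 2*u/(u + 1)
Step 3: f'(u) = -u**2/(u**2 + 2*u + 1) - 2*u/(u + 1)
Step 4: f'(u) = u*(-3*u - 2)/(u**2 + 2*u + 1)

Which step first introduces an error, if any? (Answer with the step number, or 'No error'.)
Step 3

Step 3 is incorrect due to a sign flip.
The step shows: -u**2/(u**2 + 2*u + 1) - 2*u/(u + 1)
The correct value should be: -u**2/(u**2 + 2*u + 1) + 2*u/(u + 1)

Explanation: The sign of one term was flipped: the term 2*u/(u + 1) was incorrectly written as -2*u/(u + 1)
The later steps are derived from this incorrect expression, so the error originates in Step 3.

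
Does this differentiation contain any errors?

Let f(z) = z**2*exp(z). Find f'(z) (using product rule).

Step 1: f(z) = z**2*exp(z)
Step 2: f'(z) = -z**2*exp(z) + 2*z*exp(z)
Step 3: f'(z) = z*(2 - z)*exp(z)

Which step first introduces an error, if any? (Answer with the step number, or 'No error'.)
Step 2

Step 2 is incorrect due to a sign flip.
The step shows: -z**2*exp(z) + 2*z*exp(z)
The correct value should be: z**2*exp(z) + 2*z*exp(z)

Explanation: The sign of one term was flipped: the term z**2*exp(z) was incorrectly written as -z**2*exp(z)
The later steps are derived from this incorrect expression, so the error originates in Step 2.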